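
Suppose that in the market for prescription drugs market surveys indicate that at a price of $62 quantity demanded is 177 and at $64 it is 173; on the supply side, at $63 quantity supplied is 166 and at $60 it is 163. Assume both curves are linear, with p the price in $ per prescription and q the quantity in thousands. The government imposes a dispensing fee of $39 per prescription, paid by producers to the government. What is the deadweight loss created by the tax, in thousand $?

Demand slope: (173 − 177)/(64 − 62) = -2, so qd = 301 − 2p.
Supply slope: (163 − 166)/(60 − 63) = 1, so qs = p + 103.
Before the tax: set 301 − 2p = p + 103 → p* = $66, q* = 169.
With the tax collected from producers, supply shifts: qs = (p − 39) + 103.
New equilibrium: buyers pay $79, producers receive $40, q = 143. (Wedge: pb − ps = 39.)
Quantity falls by |ΔQ| = |169 − 143| = 26.
DWL = ½ · t · |ΔQ| = ½ · 39 · 26 = $507.

Deadweight loss = $507 thousand.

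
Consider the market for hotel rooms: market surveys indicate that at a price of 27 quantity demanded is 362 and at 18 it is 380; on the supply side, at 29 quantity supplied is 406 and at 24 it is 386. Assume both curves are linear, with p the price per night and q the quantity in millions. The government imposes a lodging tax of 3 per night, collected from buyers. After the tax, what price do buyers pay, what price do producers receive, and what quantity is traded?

Buyers pay 23; producers receive 20; quantity = 370.

Demand slope: (380 − 362)/(18 − 27) = -2, so qd = 416 − 2p.
Supply slope: (386 − 406)/(24 − 29) = 4, so qs = 4p + 290.
Before the tax: set 416 − 2p = 4p + 290 → p* = 21, q* = 374.
With the tax collected from buyers, demand (in seller-price terms) shifts: qd = 416 − 2(p + 3).
Solving gives q = 370 with buyers paying 23 and producers receiving 20 (the 3 wedge).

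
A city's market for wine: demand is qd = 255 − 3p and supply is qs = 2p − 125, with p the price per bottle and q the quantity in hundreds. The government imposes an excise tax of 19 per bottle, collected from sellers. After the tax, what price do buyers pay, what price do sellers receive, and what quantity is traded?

Before the tax: set 255 − 3p = 2p − 125 → p* = 76, q* = 27.
With the tax collected from sellers, supply shifts: qs = 2(p − 19) − 125.
Solving gives q = 4.2 with buyers paying 83.6 and sellers receiving 64.6 (the 19 wedge).

Buyers pay 83.6; sellers receive 64.6; quantity = 4.2.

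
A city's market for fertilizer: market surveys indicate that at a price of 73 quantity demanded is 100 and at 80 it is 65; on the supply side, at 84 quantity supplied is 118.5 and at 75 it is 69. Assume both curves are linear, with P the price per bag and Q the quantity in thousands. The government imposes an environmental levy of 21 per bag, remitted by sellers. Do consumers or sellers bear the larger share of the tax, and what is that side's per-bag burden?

Demand slope: (65 − 100)/(80 − 73) = -5, so Qd = 465 − 5P.
Supply slope: (69 − 118.5)/(75 − 84) = 5.5, so Qs = 5.5P − 343.5.
Without the tax, 465 − 5P = 5.5P − 343.5 gives 10.5P = 808.5, so P* = 77 and Q* = 80.
With the tax collected from sellers, supply shifts: Qs = 5.5(P − 21) − 343.5.
New equilibrium: consumers pay 88, sellers receive 67, Q = 25. (Wedge: Pb − Ps = 21.)
Per-bag burden: consumers 11, sellers 10.
Consumers take the larger share because demand is less price-elastic here (demand slope 5 vs supply slope 5.5).

Consumers bear the larger share: 11 per bag.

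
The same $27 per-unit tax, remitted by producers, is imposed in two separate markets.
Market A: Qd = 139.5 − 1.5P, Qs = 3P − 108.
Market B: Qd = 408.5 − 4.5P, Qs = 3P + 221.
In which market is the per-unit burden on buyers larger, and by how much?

Market A, by $7.2.

Market A: pre-tax P* = $55, Q* = 57; post-tax Q = 30; per-unit burden on buyers = $18.
Market B: pre-tax P* = $25, Q* = 296; post-tax Q = 247.4; per-unit burden on buyers = $10.8.
Difference: $18 vs $10.8 → market A is larger by $7.2.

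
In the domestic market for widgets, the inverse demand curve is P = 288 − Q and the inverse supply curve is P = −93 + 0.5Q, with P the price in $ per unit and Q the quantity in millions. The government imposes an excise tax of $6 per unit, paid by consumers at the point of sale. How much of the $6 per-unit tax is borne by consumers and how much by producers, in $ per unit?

Inverting to Q(P) form: Qd = 288 − P; Qs = 2P + 186.
Without the tax, 288 − P = 2P + 186 gives 3P = 102, so P* = $34 and Q* = 254.
With the tax collected from consumers, demand (in seller-price terms) shifts: Qd = 288 − (P + 6).
New equilibrium: consumers pay $38, producers receive $32, Q = 250. (Wedge: Pb − Ps = 6.)
Burden on consumers: $4; on producers: $2. (They sum to $6.)
The less price-elastic side of the market bears the larger share of a per-unit tax.

Consumers bear $4 per unit; producers bear $2 per unit.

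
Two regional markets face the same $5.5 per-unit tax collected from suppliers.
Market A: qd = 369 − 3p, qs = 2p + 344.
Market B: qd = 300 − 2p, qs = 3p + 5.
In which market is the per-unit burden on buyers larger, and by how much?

Market A: pre-tax p* = $5, q* = 354; post-tax q = 347.4; per-unit burden on buyers = $2.2.
Market B: pre-tax p* = $59, q* = 182; post-tax q = 175.4; per-unit burden on buyers = $3.3.
Difference: $2.2 vs $3.3 → market B is larger by $1.1.

Market B, by $1.1.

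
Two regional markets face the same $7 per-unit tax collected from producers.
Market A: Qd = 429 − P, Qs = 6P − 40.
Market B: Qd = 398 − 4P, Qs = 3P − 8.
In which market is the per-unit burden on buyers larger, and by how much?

Market A: pre-tax P* = $67, Q* = 362; post-tax Q = 356; per-unit burden on buyers = $6.
Market B: pre-tax P* = $58, Q* = 166; post-tax Q = 154; per-unit burden on buyers = $3.
Difference: $6 vs $3 → market A is larger by $3.

Market A, by $3.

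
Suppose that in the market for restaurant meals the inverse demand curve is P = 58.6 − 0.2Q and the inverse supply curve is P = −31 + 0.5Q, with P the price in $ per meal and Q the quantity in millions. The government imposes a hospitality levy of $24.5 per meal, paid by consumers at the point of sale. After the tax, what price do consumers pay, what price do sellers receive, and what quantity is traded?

Inverting to Q(P) form: Qd = 293 − 5P; Qs = 2P + 62.
Without the tax, 293 − 5P = 2P + 62 gives 7P = 231, so P* = $33 and Q* = 128.
With the tax collected from consumers, demand (in seller-price terms) shifts: Qd = 293 − 5(P + 24.5).
Solving gives Q = 93 with consumers paying $40 and sellers receiving $15.5 (the $24.5 wedge).
The less price-elastic side of the market bears the larger share of a per-unit tax.

Consumers pay $40; sellers receive $15.5; quantity = 93.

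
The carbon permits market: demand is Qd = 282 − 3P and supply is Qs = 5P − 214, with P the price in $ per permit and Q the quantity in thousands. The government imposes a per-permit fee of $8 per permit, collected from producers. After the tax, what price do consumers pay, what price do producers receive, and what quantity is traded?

Consumers pay $67; producers receive $59; quantity = 81.

Without the tax, 282 − 3P = 5P − 214 gives 8P = 496, so P* = $62 and Q* = 96.
With the tax collected from producers, supply shifts: Qs = 5(P − 8) − 214.
New equilibrium: consumers pay $67, producers receive $59, Q = 81. (Wedge: Pb − Ps = 8.)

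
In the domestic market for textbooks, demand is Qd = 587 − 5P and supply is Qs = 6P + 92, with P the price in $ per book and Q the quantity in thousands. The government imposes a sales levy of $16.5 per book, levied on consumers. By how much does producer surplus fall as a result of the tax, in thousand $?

Before the tax: set 587 − 5P = 6P + 92 → P* = $45, Q* = 362.
With the tax collected from consumers, demand (in seller-price terms) shifts: Qd = 587 − 5(P + 16.5).
New equilibrium: consumers pay $54, suppliers receive $37.5, Q = 317. (Wedge: Pb − Ps = 16.5.)
ΔPS is the trapezoid between Q = 317 and Q = 362 of height $7.5: ½ · (362 + 317) · 7.5 = $2546.25.

Producer surplus falls by $2546.25 thousand.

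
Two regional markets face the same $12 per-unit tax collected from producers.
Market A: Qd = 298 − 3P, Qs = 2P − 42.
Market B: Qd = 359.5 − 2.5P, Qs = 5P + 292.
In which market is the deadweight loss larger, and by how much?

Market B, by $33.6.

Market A: pre-tax P* = $68, Q* = 94; post-tax Q = 79.6; deadweight loss = $86.4.
Market B: pre-tax P* = $9, Q* = 337; post-tax Q = 317; deadweight loss = $120.
Difference: $86.4 vs $120 → market B is larger by $33.6.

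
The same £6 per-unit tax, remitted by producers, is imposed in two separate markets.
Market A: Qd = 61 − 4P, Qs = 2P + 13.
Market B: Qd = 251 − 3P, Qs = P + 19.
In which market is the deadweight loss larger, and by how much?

Market A, by £10.5.

Market A: pre-tax P* = £8, Q* = 29; post-tax Q = 21; deadweight loss = £24.
Market B: pre-tax P* = £58, Q* = 77; post-tax Q = 72.5; deadweight loss = £13.5.
Difference: £24 vs £13.5 → market A is larger by £10.5.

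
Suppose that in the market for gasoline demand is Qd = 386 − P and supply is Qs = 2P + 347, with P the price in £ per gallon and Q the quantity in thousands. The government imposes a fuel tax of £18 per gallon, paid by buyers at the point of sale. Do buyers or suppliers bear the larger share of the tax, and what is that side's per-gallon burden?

Buyers bear the larger share: £12 per gallon.

Without the tax, 386 − P = 2P + 347 gives 3P = 39, so P* = £13 and Q* = 373.
With the tax collected from buyers, demand (in seller-price terms) shifts: Qd = 386 − (P + 18).
New equilibrium: buyers pay £25, suppliers receive £7, Q = 361. (Wedge: Pb − Ps = 18.)
Per-gallon burden: buyers £12, suppliers £6.
Buyers take the larger share because demand is less price-elastic here (demand slope 1 vs supply slope 2).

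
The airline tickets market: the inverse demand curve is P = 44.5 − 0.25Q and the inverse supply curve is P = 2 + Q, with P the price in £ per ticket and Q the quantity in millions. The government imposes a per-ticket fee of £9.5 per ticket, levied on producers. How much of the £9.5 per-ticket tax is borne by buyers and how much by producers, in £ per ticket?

Buyers bear £1.9 per ticket; producers bear £7.6 per ticket.

Inverting to Q(P) form: Qd = 178 − 4P; Qs = P − 2.
Before the tax: set 178 − 4P = P − 2 → P* = £36, Q* = 34.
With the tax collected from producers, supply shifts: Qs = (P − 9.5) − 2.
New equilibrium: buyers pay £37.9, producers receive £28.4, Q = 26.4. (Wedge: Pb − Ps = 9.5.)
Burden on buyers: £1.9; on producers: £7.6. (They sum to £9.5.)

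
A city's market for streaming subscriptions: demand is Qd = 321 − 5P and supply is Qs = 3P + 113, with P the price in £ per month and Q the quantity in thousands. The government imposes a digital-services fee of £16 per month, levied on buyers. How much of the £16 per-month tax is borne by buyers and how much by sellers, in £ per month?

Before the tax: set 321 − 5P = 3P + 113 → P* = £26, Q* = 191.
With the tax collected from buyers, demand (in seller-price terms) shifts: Qd = 321 − 5(P + 16).
Solving gives Q = 161 with buyers paying £32 and sellers receiving £16 (the £16 wedge).
Burden on buyers: £6; on sellers: £10. (They sum to £16.)
The less price-elastic side of the market bears the larger share of a per-unit tax.

Buyers bear £6 per month; sellers bear £10 per month.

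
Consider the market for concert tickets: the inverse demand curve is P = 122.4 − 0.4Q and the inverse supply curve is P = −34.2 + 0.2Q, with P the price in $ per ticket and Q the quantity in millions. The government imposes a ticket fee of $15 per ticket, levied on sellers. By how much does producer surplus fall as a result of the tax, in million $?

Producer surplus falls by $1242.5 million.

Inverting to Q(P) form: Qd = 306 − 2.5P; Qs = 5P + 171.
Without the tax, 306 − 2.5P = 5P + 171 gives 7.5P = 135, so P* = $18 and Q* = 261.
With the tax collected from sellers, supply shifts: Qs = 5(P − 15) + 171.
New equilibrium: buyers pay $28, sellers receive $13, Q = 236. (Wedge: Pb − Ps = 15.)
ΔPS is the trapezoid between Q = 236 and Q = 261 of height $5: ½ · (261 + 236) · 5 = $1242.5.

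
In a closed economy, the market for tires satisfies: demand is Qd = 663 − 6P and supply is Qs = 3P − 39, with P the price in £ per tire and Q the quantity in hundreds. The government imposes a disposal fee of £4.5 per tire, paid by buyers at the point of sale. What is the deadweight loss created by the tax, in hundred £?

Deadweight loss = £20.25 hundred.

Before the tax: set 663 − 6P = 3P − 39 → P* = £78, Q* = 195.
With the tax collected from buyers, demand (in seller-price terms) shifts: Qd = 663 − 6(P + 4.5).
Solving gives Q = 186 with buyers paying £79.5 and suppliers receiving £75 (the £4.5 wedge).
Quantity falls by |ΔQ| = |195 − 186| = 9.
DWL = ½ · t · |ΔQ| = ½ · 4.5 · 9 = £20.25.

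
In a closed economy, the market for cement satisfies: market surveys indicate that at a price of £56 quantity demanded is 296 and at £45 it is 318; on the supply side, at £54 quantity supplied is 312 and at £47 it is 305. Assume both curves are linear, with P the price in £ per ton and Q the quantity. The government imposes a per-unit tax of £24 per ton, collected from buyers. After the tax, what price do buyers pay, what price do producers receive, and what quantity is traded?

Buyers pay £58; producers receive £34; quantity = 292.

Demand slope: (318 − 296)/(45 − 56) = -2, so Qd = 408 − 2P.
Supply slope: (305 − 312)/(47 − 54) = 1, so Qs = P + 258.
Before the tax: set 408 − 2P = P + 258 → P* = £50, Q* = 308.
With the tax collected from buyers, demand (in seller-price terms) shifts: Qd = 408 − 2(P + 24).
Solving gives Q = 292 with buyers paying £58 and producers receiving £34 (the £24 wedge).
The less price-elastic side of the market bears the larger share of a per-unit tax.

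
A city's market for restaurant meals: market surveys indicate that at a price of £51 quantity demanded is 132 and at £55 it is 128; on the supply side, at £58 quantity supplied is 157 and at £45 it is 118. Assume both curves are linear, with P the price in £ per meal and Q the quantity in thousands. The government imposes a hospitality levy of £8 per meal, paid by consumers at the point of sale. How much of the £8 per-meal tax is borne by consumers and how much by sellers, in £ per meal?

Demand slope: (128 − 132)/(55 − 51) = -1, so Qd = 183 − P.
Supply slope: (118 − 157)/(45 − 58) = 3, so Qs = 3P − 17.
Without the tax, 183 − P = 3P − 17 gives 4P = 200, so P* = £50 and Q* = 133.
With the tax collected from consumers, demand (in seller-price terms) shifts: Qd = 183 − (P + 8).
New equilibrium: consumers pay £56, sellers receive £48, Q = 127. (Wedge: Pb − Ps = 8.)
Burden on consumers: £6; on sellers: £2. (They sum to £8.)
The less price-elastic side of the market bears the larger share of a per-unit tax.

Consumers bear £6 per meal; sellers bear £2 per meal.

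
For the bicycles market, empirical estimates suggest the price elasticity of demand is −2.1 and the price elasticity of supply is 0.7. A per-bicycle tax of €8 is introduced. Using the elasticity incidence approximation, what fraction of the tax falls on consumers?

Consumers' share ≈ 0.25.

Incidence ratio: consumers' share ≈ εs / (εs + |εd|) = 0.7 / (0.7 + 2.1) = 0.25.
Supply is the less elastic side, so consumers bear the smaller share.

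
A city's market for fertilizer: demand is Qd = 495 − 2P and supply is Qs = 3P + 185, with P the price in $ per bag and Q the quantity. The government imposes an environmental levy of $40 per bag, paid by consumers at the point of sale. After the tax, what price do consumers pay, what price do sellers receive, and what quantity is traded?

Without the tax, 495 − 2P = 3P + 185 gives 5P = 310, so P* = $62 and Q* = 371.
With the tax collected from consumers, demand (in seller-price terms) shifts: Qd = 495 − 2(P + 40).
Solving gives Q = 323 with consumers paying $86 and sellers receiving $46 (the $40 wedge).

Consumers pay $86; sellers receive $46; quantity = 323.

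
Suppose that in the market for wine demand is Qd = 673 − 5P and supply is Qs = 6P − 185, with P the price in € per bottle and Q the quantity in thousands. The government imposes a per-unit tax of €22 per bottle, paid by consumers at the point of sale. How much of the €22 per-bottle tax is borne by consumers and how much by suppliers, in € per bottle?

Consumers bear €12 per bottle; suppliers bear €10 per bottle.

Before the tax: set 673 − 5P = 6P − 185 → P* = €78, Q* = 283.
With the tax collected from consumers, demand (in seller-price terms) shifts: Qd = 673 − 5(P + 22).
Solving gives Q = 223 with consumers paying €90 and suppliers receiving €68 (the €22 wedge).
Burden on consumers: €12; on suppliers: €10. (They sum to €22.)
The less price-elastic side of the market bears the larger share of a per-unit tax.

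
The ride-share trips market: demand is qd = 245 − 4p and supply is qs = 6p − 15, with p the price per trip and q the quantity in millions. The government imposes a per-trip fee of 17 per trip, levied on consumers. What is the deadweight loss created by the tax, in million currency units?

Deadweight loss = 346.8 million.

Before the tax: set 245 − 4p = 6p − 15 → p* = 26, q* = 141.
With the tax collected from consumers, demand (in seller-price terms) shifts: qd = 245 − 4(p + 17).
Solving gives q = 100.2 with consumers paying 36.2 and sellers receiving 19.2 (the 17 wedge).
Quantity falls by |ΔQ| = |141 − 100.2| = 40.8.
DWL = ½ · t · |ΔQ| = ½ · 17 · 40.8 = 346.8.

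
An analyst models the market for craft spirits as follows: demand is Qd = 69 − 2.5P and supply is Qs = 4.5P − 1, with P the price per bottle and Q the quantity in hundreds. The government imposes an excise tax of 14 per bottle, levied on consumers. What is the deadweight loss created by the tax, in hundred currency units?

Deadweight loss = 157.5 hundred.

Before the tax: set 69 − 2.5P = 4.5P − 1 → P* = 10, Q* = 44.
With the tax collected from consumers, demand (in seller-price terms) shifts: Qd = 69 − 2.5(P + 14).
New equilibrium: consumers pay 19, producers receive 5, Q = 21.5. (Wedge: Pb − Ps = 14.)
Quantity falls by |ΔQ| = |44 − 21.5| = 22.5.
DWL = ½ · t · |ΔQ| = ½ · 14 · 22.5 = 157.5.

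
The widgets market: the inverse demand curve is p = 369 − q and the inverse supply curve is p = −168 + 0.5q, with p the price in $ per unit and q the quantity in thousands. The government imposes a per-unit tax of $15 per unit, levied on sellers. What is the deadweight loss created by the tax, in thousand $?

Deadweight loss = $75 thousand.

Inverting to q(p) form: qd = 369 − p; qs = 2p + 336.
Without the tax, 369 − p = 2p + 336 gives 3p = 33, so p* = $11 and q* = 358.
With the tax collected from sellers, supply shifts: qs = 2(p − 15) + 336.
New equilibrium: consumers pay $21, sellers receive $6, q = 348. (Wedge: pb − ps = 15.)
Quantity falls by |ΔQ| = |358 − 348| = 10.
DWL = ½ · t · |ΔQ| = ½ · 15 · 10 = $75.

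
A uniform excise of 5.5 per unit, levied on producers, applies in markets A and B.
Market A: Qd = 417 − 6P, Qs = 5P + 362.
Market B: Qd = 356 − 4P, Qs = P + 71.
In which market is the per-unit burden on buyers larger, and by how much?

Market A, by 1.4.

Market A: pre-tax P* = 5, Q* = 387; post-tax Q = 372; per-unit burden on buyers = 2.5.
Market B: pre-tax P* = 57, Q* = 128; post-tax Q = 123.6; per-unit burden on buyers = 1.1.
Difference: 2.5 vs 1.1 → market A is larger by 1.4.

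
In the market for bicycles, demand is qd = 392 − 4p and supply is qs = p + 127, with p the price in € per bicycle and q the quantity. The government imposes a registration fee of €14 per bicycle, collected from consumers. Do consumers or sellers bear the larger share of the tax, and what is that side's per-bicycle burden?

Sellers bear the larger share: €11.2 per bicycle.

Without the tax, 392 − 4p = p + 127 gives 5p = 265, so p* = €53 and q* = 180.
With the tax collected from consumers, demand (in seller-price terms) shifts: qd = 392 − 4(p + 14).
Solving gives q = 168.8 with consumers paying €55.8 and sellers receiving €41.8 (the €14 wedge).
Per-bicycle burden: consumers €2.8, sellers €11.2.
Sellers take the larger share because supply is less price-elastic here (demand slope 4 vs supply slope 1).
The less price-elastic side of the market bears the larger share of a per-unit tax.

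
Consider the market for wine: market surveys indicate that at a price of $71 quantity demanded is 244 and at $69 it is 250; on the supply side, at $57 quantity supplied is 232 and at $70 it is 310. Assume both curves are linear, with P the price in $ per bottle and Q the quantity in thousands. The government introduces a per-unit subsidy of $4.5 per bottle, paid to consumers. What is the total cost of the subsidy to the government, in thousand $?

Demand slope: (250 − 244)/(69 − 71) = -3, so Qd = 457 − 3P.
Supply slope: (310 − 232)/(70 − 57) = 6, so Qs = 6P − 110.
Before the subsidy: set 457 − 3P = 6P − 110 → P* = $63, Q* = 268.
With a per-unit subsidy paid to consumers, each effectively pays P − 4.5, so demand becomes Qd = 457 − 3(P − 4.5).
New equilibrium: consumers pay $60, sellers receive $64.5, Q = 277. (Wedge: Pb − Ps = −4.5.)
Outlay = t · Q = 4.5 · 277 = $1246.5.

Government outlay = $1246.5 thousand.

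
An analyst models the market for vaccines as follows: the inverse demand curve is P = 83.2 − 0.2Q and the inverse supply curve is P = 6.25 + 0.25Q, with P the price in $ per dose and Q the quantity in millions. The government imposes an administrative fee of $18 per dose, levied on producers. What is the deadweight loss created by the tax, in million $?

Inverting to Q(P) form: Qd = 416 − 5P; Qs = 4P − 25.
Without the tax, 416 − 5P = 4P − 25 gives 9P = 441, so P* = $49 and Q* = 171.
With the tax collected from producers, supply shifts: Qs = 4(P − 18) − 25.
Solving gives Q = 131 with consumers paying $57 and producers receiving $39 (the $18 wedge).
Quantity falls by |ΔQ| = |171 − 131| = 40.
DWL = ½ · t · |ΔQ| = ½ · 18 · 40 = $360.

Deadweight loss = $360 million.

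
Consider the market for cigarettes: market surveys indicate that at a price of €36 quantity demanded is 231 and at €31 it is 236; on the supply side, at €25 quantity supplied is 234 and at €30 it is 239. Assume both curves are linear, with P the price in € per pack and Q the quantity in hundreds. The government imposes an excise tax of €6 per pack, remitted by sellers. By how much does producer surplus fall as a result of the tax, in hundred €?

Producer surplus falls by €709.5 hundred.

Demand slope: (236 − 231)/(31 − 36) = -1, so Qd = 267 − P.
Supply slope: (239 − 234)/(30 − 25) = 1, so Qs = P + 209.
Before the tax: set 267 − P = P + 209 → P* = €29, Q* = 238.
With the tax collected from sellers, supply shifts: Qs = (P − 6) + 209.
Solving gives Q = 235 with consumers paying €32 and sellers receiving €26 (the €6 wedge).
ΔPS is the trapezoid between Q = 235 and Q = 238 of height €3: ½ · (238 + 235) · 3 = €709.5.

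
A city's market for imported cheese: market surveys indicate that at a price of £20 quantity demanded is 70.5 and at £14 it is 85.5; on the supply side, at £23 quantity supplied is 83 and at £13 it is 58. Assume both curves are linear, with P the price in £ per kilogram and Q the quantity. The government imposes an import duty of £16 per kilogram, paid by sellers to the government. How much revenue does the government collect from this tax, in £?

Demand slope: (85.5 − 70.5)/(14 − 20) = -2.5, so Qd = 120.5 − 2.5P.
Supply slope: (58 − 83)/(13 − 23) = 2.5, so Qs = 2.5P + 25.5.
Before the tax: set 120.5 − 2.5P = 2.5P + 25.5 → P* = £19, Q* = 73.
With the tax collected from sellers, supply shifts: Qs = 2.5(P − 16) + 25.5.
Solving gives Q = 53 with consumers paying £27 and sellers receiving £11 (the £16 wedge).
Revenue = t · Q = 16 · 53 = £848.

Tax revenue = £848.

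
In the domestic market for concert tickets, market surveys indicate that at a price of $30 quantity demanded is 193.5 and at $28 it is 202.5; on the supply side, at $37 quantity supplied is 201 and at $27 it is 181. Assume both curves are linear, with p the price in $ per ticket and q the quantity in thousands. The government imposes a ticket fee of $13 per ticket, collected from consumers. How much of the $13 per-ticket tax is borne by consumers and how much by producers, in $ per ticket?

Demand slope: (202.5 − 193.5)/(28 − 30) = -4.5, so qd = 328.5 − 4.5p.
Supply slope: (181 − 201)/(27 − 37) = 2, so qs = 2p + 127.
Before the tax: set 328.5 − 4.5p = 2p + 127 → p* = $31, q* = 189.
With the tax collected from consumers, demand (in seller-price terms) shifts: qd = 328.5 − 4.5(p + 13).
Solving gives q = 171 with consumers paying $35 and producers receiving $22 (the $13 wedge).
Burden on consumers: $4; on producers: $9. (They sum to $13.)
The less price-elastic side of the market bears the larger share of a per-unit tax.

Consumers bear $4 per ticket; producers bear $9 per ticket.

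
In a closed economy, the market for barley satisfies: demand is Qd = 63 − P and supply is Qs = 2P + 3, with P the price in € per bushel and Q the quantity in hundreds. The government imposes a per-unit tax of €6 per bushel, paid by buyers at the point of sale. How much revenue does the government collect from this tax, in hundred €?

Without the tax, 63 − P = 2P + 3 gives 3P = 60, so P* = €20 and Q* = 43.
With the tax collected from buyers, demand (in seller-price terms) shifts: Qd = 63 − (P + 6).
New equilibrium: buyers pay €24, sellers receive €18, Q = 39. (Wedge: Pb − Ps = 6.)
Revenue = t · Q = 6 · 39 = €234.

Tax revenue = €234 hundred.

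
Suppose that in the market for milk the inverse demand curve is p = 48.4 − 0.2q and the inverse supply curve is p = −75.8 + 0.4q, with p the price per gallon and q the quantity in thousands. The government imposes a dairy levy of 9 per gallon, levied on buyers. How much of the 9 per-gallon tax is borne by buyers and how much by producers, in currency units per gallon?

Inverting to q(p) form: qd = 242 − 5p; qs = 2.5p + 189.5.
Without the tax, 242 − 5p = 2.5p + 189.5 gives 7.5p = 52.5, so p* = 7 and q* = 207.
With the tax collected from buyers, demand (in seller-price terms) shifts: qd = 242 − 5(p + 9).
New equilibrium: buyers pay 10, producers receive 1, q = 192. (Wedge: pb − ps = 9.)
Burden on buyers: 3; on producers: 6. (They sum to 9.)

Buyers bear 3 per gallon; producers bear 6 per gallon.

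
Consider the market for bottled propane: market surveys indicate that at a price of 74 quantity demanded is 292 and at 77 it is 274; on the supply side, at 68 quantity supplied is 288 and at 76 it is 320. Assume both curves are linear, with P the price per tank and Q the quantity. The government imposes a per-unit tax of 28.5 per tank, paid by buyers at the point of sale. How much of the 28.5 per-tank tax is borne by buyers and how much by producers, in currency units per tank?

Demand slope: (274 − 292)/(77 − 74) = -6, so Qd = 736 − 6P.
Supply slope: (320 − 288)/(76 − 68) = 4, so Qs = 4P + 16.
Without the tax, 736 − 6P = 4P + 16 gives 10P = 720, so P* = 72 and Q* = 304.
With the tax collected from buyers, demand (in seller-price terms) shifts: Qd = 736 − 6(P + 28.5).
New equilibrium: buyers pay 83.4, producers receive 54.9, Q = 235.6. (Wedge: Pb − Ps = 28.5.)
Burden on buyers: 11.4; on producers: 17.1. (They sum to 28.5.)
The less price-elastic side of the market bears the larger share of a per-unit tax.

Buyers bear 11.4 per tank; producers bear 17.1 per tank.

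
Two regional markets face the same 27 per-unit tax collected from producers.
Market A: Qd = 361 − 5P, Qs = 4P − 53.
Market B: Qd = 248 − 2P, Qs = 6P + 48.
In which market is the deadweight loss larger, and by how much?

Market A, by 263.25.

Market A: pre-tax P* = 46, Q* = 131; post-tax Q = 71; deadweight loss = 810.
Market B: pre-tax P* = 25, Q* = 198; post-tax Q = 157.5; deadweight loss = 546.75.
Difference: 810 vs 546.75 → market A is larger by 263.25.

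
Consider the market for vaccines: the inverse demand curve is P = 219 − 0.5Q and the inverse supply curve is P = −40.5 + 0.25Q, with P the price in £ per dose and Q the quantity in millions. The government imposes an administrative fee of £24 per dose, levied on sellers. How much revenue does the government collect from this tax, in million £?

Tax revenue = £7536 million.

Rewrite in direct form: Qd = 438 − 2P and Qs = 4P + 162.
Before the tax: set 438 − 2P = 4P + 162 → P* = £46, Q* = 346.
With the tax collected from sellers, supply shifts: Qs = 4(P − 24) + 162.
New equilibrium: consumers pay £62, sellers receive £38, Q = 314. (Wedge: Pb − Ps = 24.)
Revenue = t · Q = 24 · 314 = £7536.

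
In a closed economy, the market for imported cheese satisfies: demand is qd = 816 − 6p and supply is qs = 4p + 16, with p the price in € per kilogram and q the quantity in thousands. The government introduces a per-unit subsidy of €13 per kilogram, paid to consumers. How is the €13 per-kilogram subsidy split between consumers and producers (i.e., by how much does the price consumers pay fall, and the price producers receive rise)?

Consumers gain €5.2 per kilogram; producers gain €7.8 per kilogram.

Before the subsidy: set 816 − 6p = 4p + 16 → p* = €80, q* = 336.
With a per-unit subsidy paid to consumers, each effectively pays p − 13, so demand becomes qd = 816 − 6(p − 13).
New equilibrium: consumers pay €74.8, producers receive €87.8, q = 367.2. (Wedge: pb − ps = −13.)
Gain to consumers: €5.2; to producers: €7.8. (They sum to €13.)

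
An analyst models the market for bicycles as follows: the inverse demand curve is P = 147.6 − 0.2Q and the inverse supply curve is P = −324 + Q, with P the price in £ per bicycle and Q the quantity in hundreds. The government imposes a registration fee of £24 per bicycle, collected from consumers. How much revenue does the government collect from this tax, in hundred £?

Inverting to Q(P) form: Qd = 738 − 5P; Qs = P + 324.
Before the tax: set 738 − 5P = P + 324 → P* = £69, Q* = 393.
With the tax collected from consumers, demand (in seller-price terms) shifts: Qd = 738 − 5(P + 24).
New equilibrium: consumers pay £73, sellers receive £49, Q = 373. (Wedge: Pb − Ps = 24.)
Revenue = t · Q = 24 · 373 = £8952.

Tax revenue = £8952 hundred.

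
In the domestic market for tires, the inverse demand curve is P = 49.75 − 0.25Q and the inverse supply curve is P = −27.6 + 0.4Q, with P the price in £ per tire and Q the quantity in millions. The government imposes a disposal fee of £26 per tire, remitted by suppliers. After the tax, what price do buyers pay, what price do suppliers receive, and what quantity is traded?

Rewrite in direct form: Qd = 199 − 4P and Qs = 2.5P + 69.
Without the tax, 199 − 4P = 2.5P + 69 gives 6.5P = 130, so P* = £20 and Q* = 119.
With the tax collected from suppliers, supply shifts: Qs = 2.5(P − 26) + 69.
New equilibrium: buyers pay £30, suppliers receive £4, Q = 79. (Wedge: Pb − Ps = 26.)
The less price-elastic side of the market bears the larger share of a per-unit tax.

Buyers pay £30; suppliers receive £4; quantity = 79.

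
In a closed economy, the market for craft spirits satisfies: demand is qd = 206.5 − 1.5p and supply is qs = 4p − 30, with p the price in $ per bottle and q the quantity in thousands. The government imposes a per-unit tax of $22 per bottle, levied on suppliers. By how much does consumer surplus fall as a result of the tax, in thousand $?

Consumer surplus falls by $2080 thousand.

Without the tax, 206.5 − 1.5p = 4p − 30 gives 5.5p = 236.5, so p* = $43 and q* = 142.
With the tax collected from suppliers, supply shifts: qs = 4(p − 22) − 30.
New equilibrium: buyers pay $59, suppliers receive $37, q = 118. (Wedge: pb − ps = 22.)
ΔCS is the trapezoid between Q = 118 and Q = 142 of height $16: ½ · (142 + 118) · 16 = $2080.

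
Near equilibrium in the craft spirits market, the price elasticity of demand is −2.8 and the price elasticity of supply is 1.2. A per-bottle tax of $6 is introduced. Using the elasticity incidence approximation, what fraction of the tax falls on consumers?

Consumers' share ≈ 0.3.

Incidence ratio: consumers' share ≈ εs / (εs + |εd|) = 1.2 / (1.2 + 2.8) = 0.3.
Supply is the less elastic side, so consumers bear the smaller share.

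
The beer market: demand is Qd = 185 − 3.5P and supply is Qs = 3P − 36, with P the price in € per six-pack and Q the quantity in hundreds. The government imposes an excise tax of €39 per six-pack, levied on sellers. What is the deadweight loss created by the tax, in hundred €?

Before the tax: set 185 − 3.5P = 3P − 36 → P* = €34, Q* = 66.
With the tax collected from sellers, supply shifts: Qs = 3(P − 39) − 36.
Solving gives Q = 3 with consumers paying €52 and sellers receiving €13 (the €39 wedge).
Quantity falls by |ΔQ| = |66 − 3| = 63.
DWL = ½ · t · |ΔQ| = ½ · 39 · 63 = €1228.5.

Deadweight loss = €1228.5 hundred.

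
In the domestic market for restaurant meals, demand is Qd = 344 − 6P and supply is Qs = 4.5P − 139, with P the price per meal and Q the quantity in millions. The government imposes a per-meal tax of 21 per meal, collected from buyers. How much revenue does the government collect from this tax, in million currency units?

Tax revenue = 294 million.

Without the tax, 344 − 6P = 4.5P − 139 gives 10.5P = 483, so P* = 46 and Q* = 68.
With the tax collected from buyers, demand (in seller-price terms) shifts: Qd = 344 − 6(P + 21).
Solving gives Q = 14 with buyers paying 55 and suppliers receiving 34 (the 21 wedge).
Revenue = t · Q = 21 · 14 = 294.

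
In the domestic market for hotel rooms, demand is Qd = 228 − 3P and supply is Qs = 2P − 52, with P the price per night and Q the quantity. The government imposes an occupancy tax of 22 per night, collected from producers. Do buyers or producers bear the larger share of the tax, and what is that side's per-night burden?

Before the tax: set 228 − 3P = 2P − 52 → P* = 56, Q* = 60.
With the tax collected from producers, supply shifts: Qs = 2(P − 22) − 52.
Solving gives Q = 33.6 with buyers paying 64.8 and producers receiving 42.8 (the 22 wedge).
Per-night burden: buyers 8.8, producers 13.2.
Producers take the larger share because supply is less price-elastic here (demand slope 3 vs supply slope 2).
The less price-elastic side of the market bears the larger share of a per-unit tax.

Producers bear the larger share: 13.2 per night.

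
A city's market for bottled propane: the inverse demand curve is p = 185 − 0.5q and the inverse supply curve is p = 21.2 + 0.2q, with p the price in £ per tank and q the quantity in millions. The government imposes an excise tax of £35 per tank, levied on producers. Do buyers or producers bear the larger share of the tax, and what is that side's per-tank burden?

Buyers bear the larger share: £25 per tank.

Rewrite in direct form: qd = 370 − 2p and qs = 5p − 106.
Before the tax: set 370 − 2p = 5p − 106 → p* = £68, q* = 234.
With the tax collected from producers, supply shifts: qs = 5(p − 35) − 106.
New equilibrium: buyers pay £93, producers receive £58, q = 184. (Wedge: pb − ps = 35.)
Per-tank burden: buyers £25, producers £10.
Buyers take the larger share because demand is less price-elastic here (demand slope 2 vs supply slope 5).
The less price-elastic side of the market bears the larger share of a per-unit tax.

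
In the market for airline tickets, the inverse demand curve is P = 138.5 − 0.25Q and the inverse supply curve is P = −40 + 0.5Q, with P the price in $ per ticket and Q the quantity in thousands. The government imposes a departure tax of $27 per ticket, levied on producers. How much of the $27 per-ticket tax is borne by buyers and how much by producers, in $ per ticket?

Buyers bear $9 per ticket; producers bear $18 per ticket.

Rewrite in direct form: Qd = 554 − 4P and Qs = 2P + 80.
Before the tax: set 554 − 4P = 2P + 80 → P* = $79, Q* = 238.
With the tax collected from producers, supply shifts: Qs = 2(P − 27) + 80.
Solving gives Q = 202 with buyers paying $88 and producers receiving $61 (the $27 wedge).
Burden on buyers: $9; on producers: $18. (They sum to $27.)
The less price-elastic side of the market bears the larger share of a per-unit tax.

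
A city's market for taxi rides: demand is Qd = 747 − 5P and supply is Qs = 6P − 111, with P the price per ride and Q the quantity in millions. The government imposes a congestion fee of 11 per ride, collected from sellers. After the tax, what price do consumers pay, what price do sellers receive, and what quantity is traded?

Consumers pay 84; sellers receive 73; quantity = 327.

Without the tax, 747 − 5P = 6P − 111 gives 11P = 858, so P* = 78 and Q* = 357.
With the tax collected from sellers, supply shifts: Qs = 6(P − 11) − 111.
Solving gives Q = 327 with consumers paying 84 and sellers receiving 73 (the 11 wedge).
The less price-elastic side of the market bears the larger share of a per-unit tax.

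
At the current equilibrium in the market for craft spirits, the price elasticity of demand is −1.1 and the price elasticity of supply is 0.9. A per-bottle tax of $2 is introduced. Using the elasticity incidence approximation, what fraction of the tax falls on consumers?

Incidence ratio: consumers' share ≈ εs / (εs + |εd|) = 0.9 / (0.9 + 1.1) = 0.45.
Supply is the less elastic side, so consumers bear the smaller share.

Consumers' share ≈ 0.45.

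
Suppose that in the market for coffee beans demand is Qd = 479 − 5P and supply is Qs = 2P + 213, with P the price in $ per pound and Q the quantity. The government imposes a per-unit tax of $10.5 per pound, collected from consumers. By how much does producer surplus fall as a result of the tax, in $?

Before the tax: set 479 − 5P = 2P + 213 → P* = $38, Q* = 289.
With the tax collected from consumers, demand (in seller-price terms) shifts: Qd = 479 − 5(P + 10.5).
New equilibrium: consumers pay $41, sellers receive $30.5, Q = 274. (Wedge: Pb − Ps = 10.5.)
ΔPS is the trapezoid between Q = 274 and Q = 289 of height $7.5: ½ · (289 + 274) · 7.5 = $2111.25.

Producer surplus falls by $2111.25.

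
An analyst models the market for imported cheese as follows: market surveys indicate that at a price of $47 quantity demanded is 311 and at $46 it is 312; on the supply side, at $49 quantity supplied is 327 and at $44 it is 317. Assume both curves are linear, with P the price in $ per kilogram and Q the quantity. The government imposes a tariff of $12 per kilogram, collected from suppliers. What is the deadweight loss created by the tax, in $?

Deadweight loss = $48.

Demand slope: (312 − 311)/(46 − 47) = -1, so Qd = 358 − P.
Supply slope: (317 − 327)/(44 − 49) = 2, so Qs = 2P + 229.
Without the tax, 358 − P = 2P + 229 gives 3P = 129, so P* = $43 and Q* = 315.
With the tax collected from suppliers, supply shifts: Qs = 2(P − 12) + 229.
Solving gives Q = 307 with consumers paying $51 and suppliers receiving $39 (the $12 wedge).
Quantity falls by |ΔQ| = |315 − 307| = 8.
DWL = ½ · t · |ΔQ| = ½ · 12 · 8 = $48.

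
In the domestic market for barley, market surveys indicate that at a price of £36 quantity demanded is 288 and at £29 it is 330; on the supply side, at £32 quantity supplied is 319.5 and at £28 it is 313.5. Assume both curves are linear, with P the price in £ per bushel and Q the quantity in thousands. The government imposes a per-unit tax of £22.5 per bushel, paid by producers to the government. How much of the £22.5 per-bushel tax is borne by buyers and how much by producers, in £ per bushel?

Buyers bear £4.5 per bushel; producers bear £18 per bushel.

Demand slope: (330 − 288)/(29 − 36) = -6, so Qd = 504 − 6P.
Supply slope: (313.5 − 319.5)/(28 − 32) = 1.5, so Qs = 1.5P + 271.5.
Without the tax, 504 − 6P = 1.5P + 271.5 gives 7.5P = 232.5, so P* = £31 and Q* = 318.
With the tax collected from producers, supply shifts: Qs = 1.5(P − 22.5) + 271.5.
Solving gives Q = 291 with buyers paying £35.5 and producers receiving £13 (the £22.5 wedge).
Burden on buyers: £4.5; on producers: £18. (They sum to £22.5.)
The less price-elastic side of the market bears the larger share of a per-unit tax.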